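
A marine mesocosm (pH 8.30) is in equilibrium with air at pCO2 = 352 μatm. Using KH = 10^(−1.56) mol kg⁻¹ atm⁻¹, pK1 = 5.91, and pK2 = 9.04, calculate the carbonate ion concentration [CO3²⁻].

[CO2*] = KH · pCO2 = 10^(−1.56) × 352×10^-6 = 9.695×10^-6 mol/kg
α₀ = 1/(1 + K1/[H⁺] + K1K2/[H⁺]²) = 1/(1 + 10^+2.39 + 10^+1.65) = 0.003435
DIC = [CO2*]/α₀ = 9.695×10^-6 / 0.003435 = 2.823 mmol/kg
[CO3²⁻] = α₂·DIC; α₂ = 0.1534, so [CO3²⁻] = 0.1534 × 2.823 = 0.433 mmol/kg

[CO3²⁻] = 0.433 mmol/kg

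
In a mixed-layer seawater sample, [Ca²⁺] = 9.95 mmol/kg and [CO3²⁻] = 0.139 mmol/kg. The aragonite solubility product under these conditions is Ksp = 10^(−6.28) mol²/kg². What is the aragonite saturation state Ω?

Ksp = 10^(−6.28) = 5.248×10^-7
Ω = [Ca²⁺][CO3²⁻]/Ksp = (9.95×10^-3)(0.139×10^-3) / 5.248×10^-7 = 2.64

Ω = 2.64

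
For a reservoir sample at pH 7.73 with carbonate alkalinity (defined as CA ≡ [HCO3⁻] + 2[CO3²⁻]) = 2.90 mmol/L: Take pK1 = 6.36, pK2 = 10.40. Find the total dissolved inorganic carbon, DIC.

DIC = 3.02 mmol/L

CA = [HCO3⁻] + 2[CO3²⁻] = (α₁ + 2α₂)·DIC
At pH 7.73: [H⁺]/K1 = 10^-1.37 = 0.042658, K2/[H⁺] = 10^-2.67 = 0.0021380
α₁ = 1/(1 + 0.042658 + 0.0021380) = 1/1.0448 = 0.9571; α₂ = α₁·K2/[H⁺] = 0.002046
α₁ + 2α₂ = 0.9612
DIC = CA / (α₁ + 2α₂) = 2.90 / 0.9612 = 3.02 mmol/L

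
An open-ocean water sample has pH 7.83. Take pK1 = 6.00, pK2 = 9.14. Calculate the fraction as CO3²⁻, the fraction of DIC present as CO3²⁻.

α₂ = 1 / (1 + [H⁺]/K2 + [H⁺]²/(K1K2)) = 1 / (1 + 10^+1.31 + 10^-0.52)
   = 1 / (1 + 20.417 + 0.30200) = 1/21.719 = 0.04604

α₂ = 0.0460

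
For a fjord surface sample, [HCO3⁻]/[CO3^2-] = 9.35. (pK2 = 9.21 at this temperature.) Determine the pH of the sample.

pH = 8.24

From K2 = [H⁺][CO3^2-]/[HCO3⁻]:  pH = pK2 − log₁₀([HCO3⁻]/[CO3^2-])
log₁₀(9.35) = +0.971
pH = 9.21 − (+0.971) = 8.24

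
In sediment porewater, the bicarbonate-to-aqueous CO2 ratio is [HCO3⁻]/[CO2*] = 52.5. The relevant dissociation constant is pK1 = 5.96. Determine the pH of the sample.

pH = 7.68

From K1 = [H⁺][HCO3⁻]/[CO2*]:  pH = pK1 + log₁₀([HCO3⁻]/[CO2*])
log₁₀(52.5) = +1.720
pH = 5.96 + (+1.720) = 7.68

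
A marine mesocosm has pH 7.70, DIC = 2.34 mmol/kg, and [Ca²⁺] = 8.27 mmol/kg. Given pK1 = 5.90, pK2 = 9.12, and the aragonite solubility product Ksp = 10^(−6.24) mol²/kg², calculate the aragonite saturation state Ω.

α₂ = 1 / (1 + [H⁺]/K2 + [H⁺]²/(K1K2)) = 1 / (1 + 10^+1.42 + 10^-0.38)
   = 1 / (1 + 26.303 + 0.41687) = 1/27.720 = 0.03608
[CO3²⁻] = α₂ × DIC = 0.03608 × 2.34 = 0.08442 mmol/kg
Ksp = 10^(−6.24) = 5.754×10^-7
Ω = [Ca²⁺][CO3²⁻]/Ksp = (8.27×10^-3)(8.442×10^-5) / 5.754×10^-7 = 1.21

Ω = 1.21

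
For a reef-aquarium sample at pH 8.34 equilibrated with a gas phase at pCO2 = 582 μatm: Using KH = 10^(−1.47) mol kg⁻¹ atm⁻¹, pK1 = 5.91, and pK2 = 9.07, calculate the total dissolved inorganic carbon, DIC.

[CO2*] = KH · pCO2 = 10^(−1.47) × 582×10^-6 = 1.972×10^-5 mol/kg
α₀ = 1/(1 + K1/[H⁺] + K1K2/[H⁺]²) = 1/(1 + 10^+2.43 + 10^+1.70) = 0.003122
DIC = [CO2*]/α₀ = 1.972×10^-5 / 0.003122 = 6.32 mmol/kg

DIC = 6.32 mmol/kg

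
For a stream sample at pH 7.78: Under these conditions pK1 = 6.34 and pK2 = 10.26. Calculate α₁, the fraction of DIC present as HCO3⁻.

α₁ = 0.962

α₁ = 1 / (1 + [H⁺]/K1 + K2/[H⁺]) = 1 / (1 + 10^-1.44 + 10^-2.48)
   = 1 / (1 + 0.036308 + 0.0033113) = 1/1.0396 = 0.9619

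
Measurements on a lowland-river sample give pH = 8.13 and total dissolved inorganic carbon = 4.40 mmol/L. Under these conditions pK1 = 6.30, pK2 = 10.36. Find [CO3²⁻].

[CO3²⁻] = 0.0254 mmol/L

α₂ = 1 / (1 + [H⁺]/K2 + [H⁺]²/(K1K2)) = 1 / (1 + 10^+2.23 + 10^+0.40)
   = 1 / (1 + 169.82 + 2.5119) = 1/173.34 = 0.005769
[CO3²⁻] = α₂ × DIC = 0.005769 × 4.40 = 0.0254 mmol/L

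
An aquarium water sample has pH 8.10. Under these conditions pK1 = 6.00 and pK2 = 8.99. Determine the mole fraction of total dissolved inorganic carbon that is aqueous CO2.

α₀ = 0.00699

α₀ = 1 / (1 + K1/[H⁺] + K1K2/[H⁺]²) = 1 / (1 + 10^+2.10 + 10^+1.21)
   = 1 / (1 + 125.89 + 16.218) = 1/143.11 = 0.006988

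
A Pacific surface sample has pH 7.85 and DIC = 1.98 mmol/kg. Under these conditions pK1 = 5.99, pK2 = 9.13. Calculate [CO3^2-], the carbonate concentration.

α₂ = 1 / (1 + [H⁺]/K2 + [H⁺]²/(K1K2)) = 1 / (1 + 10^+1.28 + 10^-0.58)
   = 1 / (1 + 19.055 + 0.26303) = 1/20.318 = 0.04922
[CO3²⁻] = α₂ × DIC = 0.04922 × 1.98 = 0.0975 mmol/kg

[CO3²⁻] = 0.0975 mmol/kg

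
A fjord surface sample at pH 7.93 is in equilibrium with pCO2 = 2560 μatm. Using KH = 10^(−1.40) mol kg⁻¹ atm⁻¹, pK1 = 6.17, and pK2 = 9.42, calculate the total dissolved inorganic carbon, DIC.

DIC = 6.16 mmol/kg

[CO2*] = KH · pCO2 = 10^(−1.40) × 2560×10^-6 = 1.019×10^-4 mol/kg
α₀ = 1/(1 + K1/[H⁺] + K1K2/[H⁺]²) = 1/(1 + 10^+1.76 + 10^+0.27) = 0.01655
DIC = [CO2*]/α₀ = 1.019×10^-4 / 0.01655 = 6.16 mmol/kg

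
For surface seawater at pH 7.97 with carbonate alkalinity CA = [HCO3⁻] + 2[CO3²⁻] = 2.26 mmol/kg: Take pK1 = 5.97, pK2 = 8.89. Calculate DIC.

DIC = 2.06 mmol/kg

CA = [HCO3⁻] + 2[CO3²⁻] = (α₁ + 2α₂)·DIC
At pH 7.97: [H⁺]/K1 = 10^-2.00 = 0.010000, K2/[H⁺] = 10^-0.92 = 0.12023
α₁ = 1/(1 + 0.010000 + 0.12023) = 1/1.1302 = 0.8848; α₂ = α₁·K2/[H⁺] = 0.1064
α₁ + 2α₂ = 1.0975
DIC = CA / (α₁ + 2α₂) = 2.26 / 1.0975 = 2.06 mmol/kg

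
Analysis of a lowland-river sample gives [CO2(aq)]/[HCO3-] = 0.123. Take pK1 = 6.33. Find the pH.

pH = 7.24

From K1 = [H⁺][HCO3-]/[CO2(aq)]:  pH = pK1 − log₁₀([CO2(aq)]/[HCO3-])
log₁₀(0.123) = -0.910
pH = 6.33 − (-0.910) = 7.24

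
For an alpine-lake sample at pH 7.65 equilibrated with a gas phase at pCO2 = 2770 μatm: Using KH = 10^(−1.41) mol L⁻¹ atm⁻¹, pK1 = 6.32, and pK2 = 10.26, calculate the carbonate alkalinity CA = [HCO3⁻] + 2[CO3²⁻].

[CO2*] = KH · pCO2 = 10^(−1.41) × 2770×10^-6 = 1.078×10^-4 mol/L
α₀ = 1/(1 + K1/[H⁺] + K1K2/[H⁺]²) = 1/(1 + 10^+1.33 + 10^-1.28) = 0.04458
DIC = [CO2*]/α₀ = 1.078×10^-4 / 0.04458 = 2.417 mmol/L
CA = (α₁ + 2α₂)·DIC = (0.9531 + 2×0.002340) × 2.417 = 2.32 mmol/L

CA = 2.32 mmol/L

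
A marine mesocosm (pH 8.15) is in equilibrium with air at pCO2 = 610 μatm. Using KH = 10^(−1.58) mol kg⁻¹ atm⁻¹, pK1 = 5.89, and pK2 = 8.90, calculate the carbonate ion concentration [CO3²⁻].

[CO3²⁻] = 0.519 mmol/kg

[CO2*] = KH · pCO2 = 10^(−1.58) × 610×10^-6 = 1.604×10^-5 mol/kg
α₀ = 1/(1 + K1/[H⁺] + K1K2/[H⁺]²) = 1/(1 + 10^+2.26 + 10^+1.51) = 0.004644
DIC = [CO2*]/α₀ = 1.604×10^-5 / 0.004644 = 3.455 mmol/kg
[CO3²⁻] = α₂·DIC; α₂ = 0.1503, so [CO3²⁻] = 0.1503 × 3.455 = 0.519 mmol/kg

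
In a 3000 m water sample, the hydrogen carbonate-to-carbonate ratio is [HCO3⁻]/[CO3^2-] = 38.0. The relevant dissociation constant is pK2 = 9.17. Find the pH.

pH = 7.59

From K2 = [H⁺][CO3^2-]/[HCO3⁻]:  pH = pK2 − log₁₀([HCO3⁻]/[CO3^2-])
log₁₀(38.0) = +1.580
pH = 9.17 − (+1.580) = 7.59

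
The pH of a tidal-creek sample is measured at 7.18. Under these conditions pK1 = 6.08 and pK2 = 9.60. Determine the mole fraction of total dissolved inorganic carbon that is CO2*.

α₀ = 1 / (1 + K1/[H⁺] + K1K2/[H⁺]²) = 1 / (1 + 10^+1.10 + 10^-1.32)
   = 1 / (1 + 12.589 + 0.047863) = 1/13.637 = 0.07333

α₀ = 0.0733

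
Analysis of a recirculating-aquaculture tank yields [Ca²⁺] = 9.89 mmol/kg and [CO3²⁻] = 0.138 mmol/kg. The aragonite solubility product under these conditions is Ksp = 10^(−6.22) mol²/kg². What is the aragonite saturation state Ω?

Ksp = 10^(−6.22) = 6.026×10^-7
Ω = [Ca²⁺][CO3²⁻]/Ksp = (9.89×10^-3)(0.138×10^-3) / 6.026×10^-7 = 2.27

Ω = 2.27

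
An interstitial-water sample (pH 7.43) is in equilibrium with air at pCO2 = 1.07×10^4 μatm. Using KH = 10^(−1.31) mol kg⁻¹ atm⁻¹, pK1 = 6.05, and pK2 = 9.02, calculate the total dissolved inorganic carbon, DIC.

DIC = 13.4 mmol/kg

[CO2*] = KH · pCO2 = 10^(−1.31) × 1.07×10^4×10^-6 = 5.241×10^-4 mol/kg
α₀ = 1/(1 + K1/[H⁺] + K1K2/[H⁺]²) = 1/(1 + 10^+1.38 + 10^-0.21) = 0.03905
DIC = [CO2*]/α₀ = 5.241×10^-4 / 0.03905 = 13.4 mmol/kg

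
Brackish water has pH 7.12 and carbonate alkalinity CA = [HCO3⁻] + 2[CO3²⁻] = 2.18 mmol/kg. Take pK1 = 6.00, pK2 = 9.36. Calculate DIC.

CA = [HCO3⁻] + 2[CO3²⁻] = (α₁ + 2α₂)·DIC
At pH 7.12: [H⁺]/K1 = 10^-1.12 = 0.075858, K2/[H⁺] = 10^-2.24 = 0.0057544
α₁ = 1/(1 + 0.075858 + 0.0057544) = 1/1.0816 = 0.9245; α₂ = α₁·K2/[H⁺] = 0.005320
α₁ + 2α₂ = 0.9352
DIC = CA / (α₁ + 2α₂) = 2.18 / 0.9352 = 2.33 mmol/kg

DIC = 2.33 mmol/kg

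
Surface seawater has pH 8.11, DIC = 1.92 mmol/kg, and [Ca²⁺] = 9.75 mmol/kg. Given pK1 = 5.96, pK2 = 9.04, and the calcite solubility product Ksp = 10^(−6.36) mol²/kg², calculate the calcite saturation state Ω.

Ω = 4.48

α₂ = 1 / (1 + [H⁺]/K2 + [H⁺]²/(K1K2)) = 1 / (1 + 10^+0.93 + 10^-1.22)
   = 1 / (1 + 8.5114 + 0.060256) = 1/9.5716 = 0.1045
[CO3²⁻] = α₂ × DIC = 0.1045 × 1.92 = 0.2006 mmol/kg
Ksp = 10^(−6.36) = 4.365×10^-7
Ω = [Ca²⁺][CO3²⁻]/Ksp = (9.75×10^-3)(2.006×10^-4) / 4.365×10^-7 = 4.48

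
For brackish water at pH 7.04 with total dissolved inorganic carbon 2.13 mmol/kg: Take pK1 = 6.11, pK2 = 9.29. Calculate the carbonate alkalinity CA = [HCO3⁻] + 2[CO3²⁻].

CA = 1.92 mmol/kg

CA = [HCO3⁻] + 2[CO3²⁻] = (α₁ + 2α₂)·DIC
At pH 7.04: [H⁺]/K1 = 10^-0.93 = 0.11749, K2/[H⁺] = 10^-2.25 = 0.0056234
α₁ = 1/(1 + 0.11749 + 0.0056234) = 1/1.1231 = 0.8904; α₂ = α₁·K2/[H⁺] = 0.005007
α₁ + 2α₂ = 0.9004
CA = 0.9004 × 2.13 = 1.92 mmol/kg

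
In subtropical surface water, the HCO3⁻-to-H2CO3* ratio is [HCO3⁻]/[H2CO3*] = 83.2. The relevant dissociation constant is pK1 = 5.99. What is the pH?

From K1 = [H⁺][HCO3⁻]/[H2CO3*]:  pH = pK1 + log₁₀([HCO3⁻]/[H2CO3*])
log₁₀(83.2) = +1.920
pH = 5.99 + (+1.920) = 7.91

pH = 7.91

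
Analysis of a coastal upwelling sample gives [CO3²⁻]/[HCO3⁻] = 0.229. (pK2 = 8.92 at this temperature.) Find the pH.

pH = 8.28

From K2 = [H⁺][CO3²⁻]/[HCO3⁻]:  pH = pK2 + log₁₀([CO3²⁻]/[HCO3⁻])
log₁₀(0.229) = -0.640
pH = 8.92 + (-0.640) = 8.28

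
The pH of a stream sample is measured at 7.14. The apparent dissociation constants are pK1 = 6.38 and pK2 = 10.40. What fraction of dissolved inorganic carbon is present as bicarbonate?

α₁ = 0.852

α₁ = 1 / (1 + [H⁺]/K1 + K2/[H⁺]) = 1 / (1 + 10^-0.76 + 10^-3.26)
   = 1 / (1 + 0.17378 + 0.00054954) = 1/1.1743 = 0.8515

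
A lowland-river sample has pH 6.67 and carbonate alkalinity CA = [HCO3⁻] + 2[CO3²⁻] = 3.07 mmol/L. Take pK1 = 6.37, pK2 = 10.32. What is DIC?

DIC = 4.61 mmol/L

CA = [HCO3⁻] + 2[CO3²⁻] = (α₁ + 2α₂)·DIC
At pH 6.67: [H⁺]/K1 = 10^-0.30 = 0.50119, K2/[H⁺] = 10^-3.65 = 0.00022387
α₁ = 1/(1 + 0.50119 + 0.00022387) = 1/1.5014 = 0.6660; α₂ = α₁·K2/[H⁺] = 0.0001491
α₁ + 2α₂ = 0.6663
DIC = CA / (α₁ + 2α₂) = 3.07 / 0.6663 = 4.61 mmol/L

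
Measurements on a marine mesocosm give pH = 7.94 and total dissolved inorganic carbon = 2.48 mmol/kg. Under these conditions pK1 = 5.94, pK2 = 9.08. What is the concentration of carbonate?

[CO3²⁻] = 0.166 mmol/kg

α₂ = 1 / (1 + [H⁺]/K2 + [H⁺]²/(K1K2)) = 1 / (1 + 10^+1.14 + 10^-0.86)
   = 1 / (1 + 13.804 + 0.13804) = 1/14.942 = 0.06693
[CO3²⁻] = α₂ × DIC = 0.06693 × 2.48 = 0.166 mmol/kg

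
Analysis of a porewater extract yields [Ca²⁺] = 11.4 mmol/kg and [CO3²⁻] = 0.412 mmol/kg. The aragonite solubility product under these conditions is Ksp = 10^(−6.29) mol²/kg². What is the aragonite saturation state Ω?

Ω = 9.16

Ksp = 10^(−6.29) = 5.129×10^-7
Ω = [Ca²⁺][CO3²⁻]/Ksp = (11.4×10^-3)(0.412×10^-3) / 5.129×10^-7 = 9.16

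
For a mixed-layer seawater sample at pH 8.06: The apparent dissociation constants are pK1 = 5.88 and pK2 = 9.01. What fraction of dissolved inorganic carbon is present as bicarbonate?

α₁ = 1 / (1 + [H⁺]/K1 + K2/[H⁺]) = 1 / (1 + 10^-2.18 + 10^-0.95)
   = 1 / (1 + 0.0066069 + 0.11220) = 1/1.1188 = 0.8938

α₁ = 0.894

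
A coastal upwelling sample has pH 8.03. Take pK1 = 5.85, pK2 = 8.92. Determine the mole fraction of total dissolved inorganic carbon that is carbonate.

α₂ = 0.113

α₂ = 1 / (1 + [H⁺]/K2 + [H⁺]²/(K1K2)) = 1 / (1 + 10^+0.89 + 10^-1.29)
   = 1 / (1 + 7.7625 + 0.051286) = 1/8.8138 = 0.1135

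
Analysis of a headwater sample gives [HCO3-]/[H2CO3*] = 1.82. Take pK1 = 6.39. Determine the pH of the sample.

From K1 = [H⁺][HCO3-]/[H2CO3*]:  pH = pK1 + log₁₀([HCO3-]/[H2CO3*])
log₁₀(1.82) = +0.260
pH = 6.39 + (+0.260) = 6.65

pH = 6.65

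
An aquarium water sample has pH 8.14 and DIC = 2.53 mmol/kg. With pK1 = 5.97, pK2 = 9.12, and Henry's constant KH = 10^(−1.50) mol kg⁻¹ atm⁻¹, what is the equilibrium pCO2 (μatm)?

α₀ = 1 / (1 + K1/[H⁺] + K1K2/[H⁺]²) = 1 / (1 + 10^+2.17 + 10^+1.19)
   = 1 / (1 + 147.91 + 15.488) = 1/164.40 = 0.006083
[CO2*] = α₀ × DIC = 0.006083 × 2.53 = 0.01539 mmol/kg = 15.39 μmol/kg
pCO2 = [CO2*]/KH = 1.539×10^-5 / 3.162×10^-2 = 487 μatm

pCO2 = 487 μatm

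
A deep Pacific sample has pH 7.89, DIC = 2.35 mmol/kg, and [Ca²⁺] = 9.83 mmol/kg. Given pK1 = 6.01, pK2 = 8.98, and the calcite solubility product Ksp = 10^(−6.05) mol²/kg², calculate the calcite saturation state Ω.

Ω = 1.92

α₂ = 1 / (1 + [H⁺]/K2 + [H⁺]²/(K1K2)) = 1 / (1 + 10^+1.09 + 10^-0.79)
   = 1 / (1 + 12.303 + 0.16218) = 1/13.465 = 0.07427
[CO3²⁻] = α₂ × DIC = 0.07427 × 2.35 = 0.1745 mmol/kg
Ksp = 10^(−6.05) = 8.913×10^-7
Ω = [Ca²⁺][CO3²⁻]/Ksp = (9.83×10^-3)(1.745×10^-4) / 8.913×10^-7 = 1.92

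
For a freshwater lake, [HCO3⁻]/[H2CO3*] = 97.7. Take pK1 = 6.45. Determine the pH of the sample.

From K1 = [H⁺][HCO3⁻]/[H2CO3*]:  pH = pK1 + log₁₀([HCO3⁻]/[H2CO3*])
log₁₀(97.7) = +1.990
pH = 6.45 + (+1.990) = 8.44

pH = 8.44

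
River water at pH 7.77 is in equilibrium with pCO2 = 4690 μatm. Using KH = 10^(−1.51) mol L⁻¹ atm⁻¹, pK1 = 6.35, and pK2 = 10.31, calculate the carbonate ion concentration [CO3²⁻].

[CO2*] = KH · pCO2 = 10^(−1.51) × 4690×10^-6 = 1.449×10^-4 mol/L
α₀ = 1/(1 + K1/[H⁺] + K1K2/[H⁺]²) = 1/(1 + 10^+1.42 + 10^-1.12) = 0.03652
DIC = [CO2*]/α₀ = 1.449×10^-4 / 0.03652 = 3.968 mmol/L
[CO3²⁻] = α₂·DIC; α₂ = 0.002771, so [CO3²⁻] = 0.002771 × 3.968 = 0.0110 mmol/L = 11.0 μmol/L

[CO3²⁻] = 11.0 μmol/L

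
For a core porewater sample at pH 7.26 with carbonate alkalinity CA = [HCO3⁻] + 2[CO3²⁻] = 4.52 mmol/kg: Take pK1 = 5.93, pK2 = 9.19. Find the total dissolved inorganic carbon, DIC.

DIC = 4.67 mmol/kg

CA = [HCO3⁻] + 2[CO3²⁻] = (α₁ + 2α₂)·DIC
At pH 7.26: [H⁺]/K1 = 10^-1.33 = 0.046774, K2/[H⁺] = 10^-1.93 = 0.011749
α₁ = 1/(1 + 0.046774 + 0.011749) = 1/1.0585 = 0.9447; α₂ = α₁·K2/[H⁺] = 0.01110
α₁ + 2α₂ = 0.9669
DIC = CA / (α₁ + 2α₂) = 4.52 / 0.9669 = 4.67 mmol/kg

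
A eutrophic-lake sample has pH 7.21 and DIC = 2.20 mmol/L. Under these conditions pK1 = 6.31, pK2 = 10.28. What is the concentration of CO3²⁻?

[CO3²⁻] = 1.66 μmol/L

α₂ = 1 / (1 + [H⁺]/K2 + [H⁺]²/(K1K2)) = 1 / (1 + 10^+3.07 + 10^+2.17)
   = 1 / (1 + 1174.9 + 147.91) = 1/1323.8 = 0.0007554
[CO3²⁻] = α₂ × DIC = 0.0007554 × 2.20 = 0.00166 mmol/L = 1.66 μmol/L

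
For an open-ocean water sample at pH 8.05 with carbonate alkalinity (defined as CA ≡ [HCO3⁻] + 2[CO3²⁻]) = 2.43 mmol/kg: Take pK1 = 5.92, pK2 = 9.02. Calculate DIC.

CA = [HCO3⁻] + 2[CO3²⁻] = (α₁ + 2α₂)·DIC
At pH 8.05: [H⁺]/K1 = 10^-2.13 = 0.0074131, K2/[H⁺] = 10^-0.97 = 0.10715
α₁ = 1/(1 + 0.0074131 + 0.10715) = 1/1.1146 = 0.8972; α₂ = α₁·K2/[H⁺] = 0.09614
α₁ + 2α₂ = 1.0895
DIC = CA / (α₁ + 2α₂) = 2.43 / 1.0895 = 2.23 mmol/kg

DIC = 2.23 mmol/kg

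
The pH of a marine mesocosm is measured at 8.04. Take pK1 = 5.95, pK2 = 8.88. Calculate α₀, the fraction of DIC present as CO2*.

α₀ = 1 / (1 + K1/[H⁺] + K1K2/[H⁺]²) = 1 / (1 + 10^+2.09 + 10^+1.25)
   = 1 / (1 + 123.03 + 17.783) = 1/141.81 = 0.007052

α₀ = 0.00705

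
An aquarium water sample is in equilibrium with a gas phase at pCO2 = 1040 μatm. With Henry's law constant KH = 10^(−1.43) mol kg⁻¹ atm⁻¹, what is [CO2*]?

KH = 10^(−1.43) = 3.715×10^-2 mol kg⁻¹ atm⁻¹
[CO2*] = KH · pCO2 = 3.715×10^-2 × 1040×10^-6 atm = 3.86×10^-5 mol/kg

[CO2*] = 38.6 μmol/kg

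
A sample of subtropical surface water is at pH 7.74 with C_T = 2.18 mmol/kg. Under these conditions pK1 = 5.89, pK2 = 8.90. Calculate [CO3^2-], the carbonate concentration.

[CO3²⁻] = 0.139 mmol/kg

α₂ = 1 / (1 + [H⁺]/K2 + [H⁺]²/(K1K2)) = 1 / (1 + 10^+1.16 + 10^-0.69)
   = 1 / (1 + 14.454 + 0.20417) = 1/15.659 = 0.06386
[CO3²⁻] = α₂ × DIC = 0.06386 × 2.18 = 0.139 mmol/kg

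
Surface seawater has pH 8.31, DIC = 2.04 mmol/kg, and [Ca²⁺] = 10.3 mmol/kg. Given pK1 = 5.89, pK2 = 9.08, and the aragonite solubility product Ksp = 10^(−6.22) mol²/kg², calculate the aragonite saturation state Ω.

Ω = 5.05

α₂ = 1 / (1 + [H⁺]/K2 + [H⁺]²/(K1K2)) = 1 / (1 + 10^+0.77 + 10^-1.65)
   = 1 / (1 + 5.8884 + 0.022387) = 1/6.9108 = 0.1447
[CO3²⁻] = α₂ × DIC = 0.1447 × 2.04 = 0.2952 mmol/kg
Ksp = 10^(−6.22) = 6.026×10^-7
Ω = [Ca²⁺][CO3²⁻]/Ksp = (10.3×10^-3)(2.952×10^-4) / 6.026×10^-7 = 5.05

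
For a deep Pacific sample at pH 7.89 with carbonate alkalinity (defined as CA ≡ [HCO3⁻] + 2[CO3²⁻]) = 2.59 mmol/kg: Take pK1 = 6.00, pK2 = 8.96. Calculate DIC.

CA = [HCO3⁻] + 2[CO3²⁻] = (α₁ + 2α₂)·DIC
At pH 7.89: [H⁺]/K1 = 10^-1.89 = 0.012882, K2/[H⁺] = 10^-1.07 = 0.085114
α₁ = 1/(1 + 0.012882 + 0.085114) = 1/1.0980 = 0.9107; α₂ = α₁·K2/[H⁺] = 0.07752
α₁ + 2α₂ = 1.0658
DIC = CA / (α₁ + 2α₂) = 2.59 / 1.0658 = 2.43 mmol/kg

DIC = 2.43 mmol/kg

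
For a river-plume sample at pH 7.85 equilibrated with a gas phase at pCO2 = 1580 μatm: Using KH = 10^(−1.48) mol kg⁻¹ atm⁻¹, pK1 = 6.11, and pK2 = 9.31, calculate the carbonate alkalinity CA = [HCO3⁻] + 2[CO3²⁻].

CA = 3.07 mmol/kg

[CO2*] = KH · pCO2 = 10^(−1.48) × 1580×10^-6 = 5.232×10^-5 mol/kg
α₀ = 1/(1 + K1/[H⁺] + K1K2/[H⁺]²) = 1/(1 + 10^+1.74 + 10^+0.28) = 0.01728
DIC = [CO2*]/α₀ = 5.232×10^-5 / 0.01728 = 3.027 mmol/kg
CA = (α₁ + 2α₂)·DIC = (0.9498 + 2×0.03293) × 3.027 = 3.07 mmol/kg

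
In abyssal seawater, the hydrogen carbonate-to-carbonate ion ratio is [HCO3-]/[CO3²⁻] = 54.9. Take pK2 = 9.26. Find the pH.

From K2 = [H⁺][CO3²⁻]/[HCO3-]:  pH = pK2 − log₁₀([HCO3-]/[CO3²⁻])
log₁₀(54.9) = +1.740
pH = 9.26 − (+1.740) = 7.52

pH = 7.52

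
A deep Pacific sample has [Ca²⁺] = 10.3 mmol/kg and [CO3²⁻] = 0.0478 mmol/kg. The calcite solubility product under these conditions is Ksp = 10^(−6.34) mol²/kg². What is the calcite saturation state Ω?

Ω = 1.08

Ksp = 10^(−6.34) = 4.571×10^-7
Ω = [Ca²⁺][CO3²⁻]/Ksp = (10.3×10^-3)(0.0478×10^-3) / 4.571×10^-7 = 1.08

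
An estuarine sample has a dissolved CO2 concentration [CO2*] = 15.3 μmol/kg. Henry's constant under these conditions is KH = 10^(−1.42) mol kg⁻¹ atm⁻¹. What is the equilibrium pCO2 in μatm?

KH = 10^(−1.42) = 3.802×10^-2 mol kg⁻¹ atm⁻¹
pCO2 = [CO2*]/KH = 15.3×10^-6 / 3.802×10^-2 = 4.02×10^-4 atm = 402 μatm

pCO2 = 402 μatm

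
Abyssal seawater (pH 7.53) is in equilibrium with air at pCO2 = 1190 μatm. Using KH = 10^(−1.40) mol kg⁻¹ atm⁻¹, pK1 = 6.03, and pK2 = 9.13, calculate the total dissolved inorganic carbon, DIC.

DIC = 1.58 mmol/kg

[CO2*] = KH · pCO2 = 10^(−1.40) × 1190×10^-6 = 4.737×10^-5 mol/kg
α₀ = 1/(1 + K1/[H⁺] + K1K2/[H⁺]²) = 1/(1 + 10^+1.50 + 10^-0.10) = 0.02992
DIC = [CO2*]/α₀ = 4.737×10^-5 / 0.02992 = 1.58 mmol/kg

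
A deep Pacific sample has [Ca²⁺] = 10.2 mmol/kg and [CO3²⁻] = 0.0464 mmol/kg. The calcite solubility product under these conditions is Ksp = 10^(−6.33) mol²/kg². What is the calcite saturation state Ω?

Ksp = 10^(−6.33) = 4.677×10^-7
Ω = [Ca²⁺][CO3²⁻]/Ksp = (10.2×10^-3)(0.0464×10^-3) / 4.677×10^-7 = 1.01

Ω = 1.01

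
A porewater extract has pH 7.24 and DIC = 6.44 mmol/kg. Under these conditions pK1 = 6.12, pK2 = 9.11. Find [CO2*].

[CO2*] = 0.448 mmol/kg

α₀ = 1 / (1 + K1/[H⁺] + K1K2/[H⁺]²) = 1 / (1 + 10^+1.12 + 10^-0.75)
   = 1 / (1 + 13.183 + 0.17783) = 1/14.360 = 0.06964
[CO2*] = α₀ × DIC = 0.06964 × 6.44 = 0.448 mmol/kg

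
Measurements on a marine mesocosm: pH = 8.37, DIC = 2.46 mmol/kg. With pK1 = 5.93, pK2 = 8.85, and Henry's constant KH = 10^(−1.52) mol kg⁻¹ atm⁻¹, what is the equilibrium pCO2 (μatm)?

α₀ = 1 / (1 + K1/[H⁺] + K1K2/[H⁺]²) = 1 / (1 + 10^+2.44 + 10^+1.96)
   = 1 / (1 + 275.42 + 91.201) = 1/367.62 = 0.002720
[CO2*] = α₀ × DIC = 0.002720 × 2.46 = 0.006692 mmol/kg = 6.692 μmol/kg
pCO2 = [CO2*]/KH = 6.692×10^-6 / 3.020×10^-2 = 222 μatm

pCO2 = 222 μatm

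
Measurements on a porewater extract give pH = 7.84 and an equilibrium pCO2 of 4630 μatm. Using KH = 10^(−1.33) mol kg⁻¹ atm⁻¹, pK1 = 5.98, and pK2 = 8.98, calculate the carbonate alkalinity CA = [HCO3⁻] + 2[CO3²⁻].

[CO2*] = KH · pCO2 = 10^(−1.33) × 4630×10^-6 = 2.166×10^-4 mol/kg
α₀ = 1/(1 + K1/[H⁺] + K1K2/[H⁺]²) = 1/(1 + 10^+1.86 + 10^+0.72) = 0.01271
DIC = [CO2*]/α₀ = 2.166×10^-4 / 0.01271 = 17.04 mmol/kg
CA = (α₁ + 2α₂)·DIC = (0.9206 + 2×0.06669) × 17.04 = 18.0 mmol/kg

CA = 18.0 mmol/kg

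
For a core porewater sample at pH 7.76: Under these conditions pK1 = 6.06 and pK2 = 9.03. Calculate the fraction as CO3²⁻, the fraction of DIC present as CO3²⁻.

α₂ = 1 / (1 + [H⁺]/K2 + [H⁺]²/(K1K2)) = 1 / (1 + 10^+1.27 + 10^-0.43)
   = 1 / (1 + 18.621 + 0.37154) = 1/19.992 = 0.05002

α₂ = 0.0500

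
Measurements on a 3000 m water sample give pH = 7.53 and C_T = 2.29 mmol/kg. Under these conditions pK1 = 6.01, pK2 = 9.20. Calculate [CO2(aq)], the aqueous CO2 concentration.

[CO2*] = 0.0658 mmol/kg

α₀ = 1 / (1 + K1/[H⁺] + K1K2/[H⁺]²) = 1 / (1 + 10^+1.52 + 10^-0.15)
   = 1 / (1 + 33.113 + 0.70795) = 1/34.821 = 0.02872
[CO2*] = α₀ × DIC = 0.02872 × 2.29 = 0.0658 mmol/kg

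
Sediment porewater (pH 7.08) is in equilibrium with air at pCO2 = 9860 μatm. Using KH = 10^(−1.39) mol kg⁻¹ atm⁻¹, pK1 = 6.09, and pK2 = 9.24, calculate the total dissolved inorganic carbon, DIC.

DIC = 4.35 mmol/kg

[CO2*] = KH · pCO2 = 10^(−1.39) × 9860×10^-6 = 4.017×10^-4 mol/kg
α₀ = 1/(1 + K1/[H⁺] + K1K2/[H⁺]²) = 1/(1 + 10^+0.99 + 10^-1.17) = 0.09225
DIC = [CO2*]/α₀ = 4.017×10^-4 / 0.09225 = 4.35 mmol/kg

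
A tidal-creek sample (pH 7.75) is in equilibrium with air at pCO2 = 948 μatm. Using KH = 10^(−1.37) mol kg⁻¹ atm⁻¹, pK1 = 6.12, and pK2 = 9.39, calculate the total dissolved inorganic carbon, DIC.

DIC = 1.81 mmol/kg

[CO2*] = KH · pCO2 = 10^(−1.37) × 948×10^-6 = 4.044×10^-5 mol/kg
α₀ = 1/(1 + K1/[H⁺] + K1K2/[H⁺]²) = 1/(1 + 10^+1.63 + 10^-0.01) = 0.02240
DIC = [CO2*]/α₀ = 4.044×10^-5 / 0.02240 = 1.81 mmol/kg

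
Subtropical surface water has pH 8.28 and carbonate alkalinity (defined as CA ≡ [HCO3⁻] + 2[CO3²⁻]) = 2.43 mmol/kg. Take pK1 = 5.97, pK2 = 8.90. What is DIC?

DIC = 2.04 mmol/kg

CA = [HCO3⁻] + 2[CO3²⁻] = (α₁ + 2α₂)·DIC
At pH 8.28: [H⁺]/K1 = 10^-2.31 = 0.0048978, K2/[H⁺] = 10^-0.62 = 0.23988
α₁ = 1/(1 + 0.0048978 + 0.23988) = 1/1.2448 = 0.8034; α₂ = α₁·K2/[H⁺] = 0.1927
α₁ + 2α₂ = 1.1888
DIC = CA / (α₁ + 2α₂) = 2.43 / 1.1888 = 2.04 mmol/kg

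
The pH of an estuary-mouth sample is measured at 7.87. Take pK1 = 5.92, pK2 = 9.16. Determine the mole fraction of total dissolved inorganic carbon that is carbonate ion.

α₂ = 1 / (1 + [H⁺]/K2 + [H⁺]²/(K1K2)) = 1 / (1 + 10^+1.29 + 10^-0.66)
   = 1 / (1 + 19.498 + 0.21878) = 1/20.717 = 0.04827

α₂ = 0.0483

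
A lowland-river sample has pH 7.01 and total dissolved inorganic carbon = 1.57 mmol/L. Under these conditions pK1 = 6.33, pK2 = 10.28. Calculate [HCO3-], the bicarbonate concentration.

α₁ = 1 / (1 + [H⁺]/K1 + K2/[H⁺]) = 1 / (1 + 10^-0.68 + 10^-3.27)
   = 1 / (1 + 0.20893 + 0.00053703) = 1/1.2095 = 0.8268
[HCO3⁻] = α₁ × DIC = 0.8268 × 1.57 = 1.30 mmol/L

[HCO3⁻] = 1.30 mmol/L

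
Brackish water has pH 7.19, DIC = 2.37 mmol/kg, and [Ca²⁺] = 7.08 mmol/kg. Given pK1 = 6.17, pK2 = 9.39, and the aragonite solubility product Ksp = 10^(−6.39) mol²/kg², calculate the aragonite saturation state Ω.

α₂ = 1 / (1 + [H⁺]/K2 + [H⁺]²/(K1K2)) = 1 / (1 + 10^+2.20 + 10^+1.18)
   = 1 / (1 + 158.49 + 15.136) = 1/174.62 = 0.005727
[CO3²⁻] = α₂ × DIC = 0.005727 × 2.37 = 0.01357 mmol/kg = 13.57 μmol/kg
Ksp = 10^(−6.39) = 4.074×10^-7
Ω = [Ca²⁺][CO3²⁻]/Ksp = (7.08×10^-3)(1.357×10^-5) / 4.074×10^-7 = 0.236

Ω = 0.236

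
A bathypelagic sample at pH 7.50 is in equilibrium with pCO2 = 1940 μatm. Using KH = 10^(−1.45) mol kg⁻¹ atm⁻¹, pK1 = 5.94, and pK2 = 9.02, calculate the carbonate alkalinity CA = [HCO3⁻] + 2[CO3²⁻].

CA = 2.65 mmol/kg

[CO2*] = KH · pCO2 = 10^(−1.45) × 1940×10^-6 = 6.883×10^-5 mol/kg
α₀ = 1/(1 + K1/[H⁺] + K1K2/[H⁺]²) = 1/(1 + 10^+1.56 + 10^+0.04) = 0.02604
DIC = [CO2*]/α₀ = 6.883×10^-5 / 0.02604 = 2.644 mmol/kg
CA = (α₁ + 2α₂)·DIC = (0.9454 + 2×0.02855) × 2.644 = 2.65 mmol/kg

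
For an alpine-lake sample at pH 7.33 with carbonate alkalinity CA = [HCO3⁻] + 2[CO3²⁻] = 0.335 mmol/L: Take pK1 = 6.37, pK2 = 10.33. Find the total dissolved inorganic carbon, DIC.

CA = [HCO3⁻] + 2[CO3²⁻] = (α₁ + 2α₂)·DIC
At pH 7.33: [H⁺]/K1 = 10^-0.96 = 0.10965, K2/[H⁺] = 10^-3.00 = 0.0010000
α₁ = 1/(1 + 0.10965 + 0.0010000) = 1/1.1106 = 0.9004; α₂ = α₁·K2/[H⁺] = 0.0009004
α₁ + 2α₂ = 0.9022
DIC = CA / (α₁ + 2α₂) = 0.335 / 0.9022 = 0.371 mmol/L

DIC = 0.371 mmol/L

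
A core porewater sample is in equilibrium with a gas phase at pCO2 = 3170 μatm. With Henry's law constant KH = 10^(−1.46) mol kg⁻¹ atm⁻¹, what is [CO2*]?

[CO2*] = 110 μmol/kg

KH = 10^(−1.46) = 3.467×10^-2 mol kg⁻¹ atm⁻¹
[CO2*] = KH · pCO2 = 3.467×10^-2 × 3170×10^-6 atm = 1.10×10^-4 mol/kg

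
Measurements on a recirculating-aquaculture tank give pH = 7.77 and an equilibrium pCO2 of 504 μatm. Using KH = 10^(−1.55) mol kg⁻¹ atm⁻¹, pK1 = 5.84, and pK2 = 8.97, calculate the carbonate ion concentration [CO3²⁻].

[CO2*] = KH · pCO2 = 10^(−1.55) × 504×10^-6 = 1.420×10^-5 mol/kg
α₀ = 1/(1 + K1/[H⁺] + K1K2/[H⁺]²) = 1/(1 + 10^+1.93 + 10^+0.73) = 0.01093
DIC = [CO2*]/α₀ = 1.420×10^-5 / 0.01093 = 1.299 mmol/kg
[CO3²⁻] = α₂·DIC; α₂ = 0.05870, so [CO3²⁻] = 0.05870 × 1.299 = 0.0763 mmol/kg

[CO3²⁻] = 0.0763 mmol/kg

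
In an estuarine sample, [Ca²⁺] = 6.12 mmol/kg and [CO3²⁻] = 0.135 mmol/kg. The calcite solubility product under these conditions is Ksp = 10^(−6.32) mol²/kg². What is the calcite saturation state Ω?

Ksp = 10^(−6.32) = 4.786×10^-7
Ω = [Ca²⁺][CO3²⁻]/Ksp = (6.12×10^-3)(0.135×10^-3) / 4.786×10^-7 = 1.73

Ω = 1.73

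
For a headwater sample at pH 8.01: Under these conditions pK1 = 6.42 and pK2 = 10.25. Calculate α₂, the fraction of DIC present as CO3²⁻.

α₂ = 1 / (1 + [H⁺]/K2 + [H⁺]²/(K1K2)) = 1 / (1 + 10^+2.24 + 10^+0.65)
   = 1 / (1 + 173.78 + 4.4668) = 1/179.25 = 0.005579

α₂ = 0.00558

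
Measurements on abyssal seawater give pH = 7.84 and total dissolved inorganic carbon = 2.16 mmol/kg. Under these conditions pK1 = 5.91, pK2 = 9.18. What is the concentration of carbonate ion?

α₂ = 1 / (1 + [H⁺]/K2 + [H⁺]²/(K1K2)) = 1 / (1 + 10^+1.34 + 10^-0.59)
   = 1 / (1 + 21.878 + 0.25704) = 1/23.135 = 0.04323
[CO3²⁻] = α₂ × DIC = 0.04323 × 2.16 = 0.0934 mmol/kg

[CO3²⁻] = 0.0934 mmol/kg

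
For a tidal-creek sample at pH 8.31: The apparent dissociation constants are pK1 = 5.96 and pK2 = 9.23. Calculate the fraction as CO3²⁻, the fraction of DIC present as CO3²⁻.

α₂ = 0.107

α₂ = 1 / (1 + [H⁺]/K2 + [H⁺]²/(K1K2)) = 1 / (1 + 10^+0.92 + 10^-1.43)
   = 1 / (1 + 8.3176 + 0.037154) = 1/9.3548 = 0.1069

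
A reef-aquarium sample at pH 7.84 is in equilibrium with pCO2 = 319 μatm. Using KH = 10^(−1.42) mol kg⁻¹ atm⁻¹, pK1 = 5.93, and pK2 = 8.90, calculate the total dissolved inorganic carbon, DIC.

DIC = 1.08 mmol/kg

[CO2*] = KH · pCO2 = 10^(−1.42) × 319×10^-6 = 1.213×10^-5 mol/kg
α₀ = 1/(1 + K1/[H⁺] + K1K2/[H⁺]²) = 1/(1 + 10^+1.91 + 10^+0.85) = 0.01119
DIC = [CO2*]/α₀ = 1.213×10^-5 / 0.01119 = 1.08 mmol/kg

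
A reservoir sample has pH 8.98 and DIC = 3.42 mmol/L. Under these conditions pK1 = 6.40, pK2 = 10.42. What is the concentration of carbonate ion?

α₂ = 1 / (1 + [H⁺]/K2 + [H⁺]²/(K1K2)) = 1 / (1 + 10^+1.44 + 10^-1.14)
   = 1 / (1 + 27.542 + 0.072444) = 1/28.615 = 0.03495
[CO3²⁻] = α₂ × DIC = 0.03495 × 3.42 = 0.120 mmol/L

[CO3²⁻] = 0.120 mmol/L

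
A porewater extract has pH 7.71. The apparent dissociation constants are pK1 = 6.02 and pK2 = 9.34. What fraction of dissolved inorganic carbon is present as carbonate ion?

α₂ = 1 / (1 + [H⁺]/K2 + [H⁺]²/(K1K2)) = 1 / (1 + 10^+1.63 + 10^-0.06)
   = 1 / (1 + 42.658 + 0.87096) = 1/44.529 = 0.02246

α₂ = 0.0225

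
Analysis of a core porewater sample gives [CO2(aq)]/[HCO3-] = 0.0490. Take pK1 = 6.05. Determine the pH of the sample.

pH = 7.36

From K1 = [H⁺][HCO3-]/[CO2(aq)]:  pH = pK1 − log₁₀([CO2(aq)]/[HCO3-])
log₁₀(0.0490) = -1.310
pH = 6.05 − (-1.310) = 7.36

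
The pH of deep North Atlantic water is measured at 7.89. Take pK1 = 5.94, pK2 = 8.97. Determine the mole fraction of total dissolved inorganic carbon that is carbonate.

α₂ = 0.0760

α₂ = 1 / (1 + [H⁺]/K2 + [H⁺]²/(K1K2)) = 1 / (1 + 10^+1.08 + 10^-0.87)
   = 1 / (1 + 12.023 + 0.13490) = 1/13.158 = 0.07600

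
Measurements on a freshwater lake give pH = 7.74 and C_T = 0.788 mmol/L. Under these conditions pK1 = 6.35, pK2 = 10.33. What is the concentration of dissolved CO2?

[CO2*] = 0.0308 mmol/L

α₀ = 1 / (1 + K1/[H⁺] + K1K2/[H⁺]²) = 1 / (1 + 10^+1.39 + 10^-1.20)
   = 1 / (1 + 24.547 + 0.063096) = 1/25.610 = 0.03905
[CO2*] = α₀ × DIC = 0.03905 × 0.788 = 0.0308 mmol/L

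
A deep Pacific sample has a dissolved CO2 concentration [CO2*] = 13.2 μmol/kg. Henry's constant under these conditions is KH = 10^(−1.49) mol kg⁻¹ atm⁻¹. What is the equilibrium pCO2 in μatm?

KH = 10^(−1.49) = 3.236×10^-2 mol kg⁻¹ atm⁻¹
pCO2 = [CO2*]/KH = 13.2×10^-6 / 3.236×10^-2 = 4.08×10^-4 atm = 408 μatm

pCO2 = 408 μatm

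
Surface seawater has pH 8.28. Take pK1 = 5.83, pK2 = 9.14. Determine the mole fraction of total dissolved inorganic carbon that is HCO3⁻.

α₁ = 1 / (1 + [H⁺]/K1 + K2/[H⁺]) = 1 / (1 + 10^-2.45 + 10^-0.86)
   = 1 / (1 + 0.0035481 + 0.13804) = 1/1.1416 = 0.8760

α₁ = 0.876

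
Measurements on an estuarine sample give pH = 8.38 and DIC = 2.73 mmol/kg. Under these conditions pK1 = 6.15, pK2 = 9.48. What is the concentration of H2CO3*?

α₀ = 1 / (1 + K1/[H⁺] + K1K2/[H⁺]²) = 1 / (1 + 10^+2.23 + 10^+1.13)
   = 1 / (1 + 169.82 + 13.490) = 1/184.31 = 0.005426
[CO2*] = α₀ × DIC = 0.005426 × 2.73 = 0.0148 mmol/kg = 14.8 μmol/kg

[CO2*] = 14.8 μmol/kg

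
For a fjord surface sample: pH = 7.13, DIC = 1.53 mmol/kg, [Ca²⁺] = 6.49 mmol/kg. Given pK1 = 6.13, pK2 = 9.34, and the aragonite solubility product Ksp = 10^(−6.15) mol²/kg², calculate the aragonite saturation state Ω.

α₂ = 1 / (1 + [H⁺]/K2 + [H⁺]²/(K1K2)) = 1 / (1 + 10^+2.21 + 10^+1.21)
   = 1 / (1 + 162.18 + 16.218) = 1/179.40 = 0.005574
[CO3²⁻] = α₂ × DIC = 0.005574 × 1.53 = 0.008528 mmol/kg = 8.528 μmol/kg
Ksp = 10^(−6.15) = 7.079×10^-7
Ω = [Ca²⁺][CO3²⁻]/Ksp = (6.49×10^-3)(8.528×10^-6) / 7.079×10^-7 = 0.0782

Ω = 0.0782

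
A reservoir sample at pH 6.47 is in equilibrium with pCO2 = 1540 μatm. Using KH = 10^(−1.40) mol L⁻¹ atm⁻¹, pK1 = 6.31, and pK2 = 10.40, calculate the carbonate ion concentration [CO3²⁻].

[CO2*] = KH · pCO2 = 10^(−1.40) × 1540×10^-6 = 6.131×10^-5 mol/L
α₀ = 1/(1 + K1/[H⁺] + K1K2/[H⁺]²) = 1/(1 + 10^+0.16 + 10^-3.77) = 0.4089
DIC = [CO2*]/α₀ = 6.131×10^-5 / 0.4089 = 0.1499 mmol/L
[CO3²⁻] = α₂·DIC; α₂ = 6.944×10^-5, so [CO3²⁻] = 6.944×10^-5 × 0.1499 = 1.04×10^-5 mmol/L = 0.0104 μmol/L

[CO3²⁻] = 0.0104 μmol/L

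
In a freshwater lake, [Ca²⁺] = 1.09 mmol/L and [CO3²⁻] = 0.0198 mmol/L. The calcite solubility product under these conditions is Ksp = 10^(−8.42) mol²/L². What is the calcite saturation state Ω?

Ksp = 10^(−8.42) = 3.802×10^-9
Ω = [Ca²⁺][CO3²⁻]/Ksp = (1.09×10^-3)(0.0198×10^-3) / 3.802×10^-9 = 5.68

Ω = 5.68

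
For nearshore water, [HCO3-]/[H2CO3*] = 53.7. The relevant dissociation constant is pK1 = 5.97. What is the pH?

From K1 = [H⁺][HCO3-]/[H2CO3*]:  pH = pK1 + log₁₀([HCO3-]/[H2CO3*])
log₁₀(53.7) = +1.730
pH = 5.97 + (+1.730) = 7.70

pH = 7.70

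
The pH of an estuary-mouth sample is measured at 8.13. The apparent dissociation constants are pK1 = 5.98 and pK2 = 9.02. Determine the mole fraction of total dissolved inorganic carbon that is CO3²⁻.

α₂ = 0.113

α₂ = 1 / (1 + [H⁺]/K2 + [H⁺]²/(K1K2)) = 1 / (1 + 10^+0.89 + 10^-1.26)
   = 1 / (1 + 7.7625 + 0.054954) = 1/8.8174 = 0.1134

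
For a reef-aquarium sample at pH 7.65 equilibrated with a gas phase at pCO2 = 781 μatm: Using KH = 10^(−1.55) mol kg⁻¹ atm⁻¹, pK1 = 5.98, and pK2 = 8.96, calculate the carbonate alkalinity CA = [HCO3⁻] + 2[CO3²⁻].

[CO2*] = KH · pCO2 = 10^(−1.55) × 781×10^-6 = 2.201×10^-5 mol/kg
α₀ = 1/(1 + K1/[H⁺] + K1K2/[H⁺]²) = 1/(1 + 10^+1.67 + 10^+0.36) = 0.01997
DIC = [CO2*]/α₀ = 2.201×10^-5 / 0.01997 = 1.102 mmol/kg
CA = (α₁ + 2α₂)·DIC = (0.9343 + 2×0.04576) × 1.102 = 1.13 mmol/kg

CA = 1.13 mmol/kg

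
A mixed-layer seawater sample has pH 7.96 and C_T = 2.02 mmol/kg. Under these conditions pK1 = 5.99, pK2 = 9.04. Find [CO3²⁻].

[CO3²⁻] = 0.154 mmol/kg

α₂ = 1 / (1 + [H⁺]/K2 + [H⁺]²/(K1K2)) = 1 / (1 + 10^+1.08 + 10^-0.89)
   = 1 / (1 + 12.023 + 0.12882) = 1/13.151 = 0.07604
[CO3²⁻] = α₂ × DIC = 0.07604 × 2.02 = 0.154 mmol/kg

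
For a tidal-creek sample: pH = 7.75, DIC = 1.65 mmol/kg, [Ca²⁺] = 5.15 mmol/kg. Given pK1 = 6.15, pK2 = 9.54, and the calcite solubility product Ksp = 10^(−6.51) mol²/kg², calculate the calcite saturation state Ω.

Ω = 0.428

α₂ = 1 / (1 + [H⁺]/K2 + [H⁺]²/(K1K2)) = 1 / (1 + 10^+1.79 + 10^+0.19)
   = 1 / (1 + 61.660 + 1.5488) = 1/64.208 = 0.01557
[CO3²⁻] = α₂ × DIC = 0.01557 × 1.65 = 0.02570 mmol/kg
Ksp = 10^(−6.51) = 3.090×10^-7
Ω = [Ca²⁺][CO3²⁻]/Ksp = (5.15×10^-3)(2.570×10^-5) / 3.090×10^-7 = 0.428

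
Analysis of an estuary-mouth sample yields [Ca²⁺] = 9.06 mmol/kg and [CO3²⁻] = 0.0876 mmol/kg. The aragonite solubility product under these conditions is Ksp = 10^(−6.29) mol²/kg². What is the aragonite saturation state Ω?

Ω = 1.55

Ksp = 10^(−6.29) = 5.129×10^-7
Ω = [Ca²⁺][CO3²⁻]/Ksp = (9.06×10^-3)(0.0876×10^-3) / 5.129×10^-7 = 1.55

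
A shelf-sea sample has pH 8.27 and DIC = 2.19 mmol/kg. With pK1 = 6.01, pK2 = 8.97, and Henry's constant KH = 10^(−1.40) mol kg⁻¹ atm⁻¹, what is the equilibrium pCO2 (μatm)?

α₀ = 1 / (1 + K1/[H⁺] + K1K2/[H⁺]²) = 1 / (1 + 10^+2.26 + 10^+1.56)
   = 1 / (1 + 181.97 + 36.308) = 1/219.28 = 0.004560
[CO2*] = α₀ × DIC = 0.004560 × 2.19 = 0.009987 mmol/kg = 9.987 μmol/kg
pCO2 = [CO2*]/KH = 9.987×10^-6 / 3.981×10^-2 = 251 μatm

pCO2 = 251 μatm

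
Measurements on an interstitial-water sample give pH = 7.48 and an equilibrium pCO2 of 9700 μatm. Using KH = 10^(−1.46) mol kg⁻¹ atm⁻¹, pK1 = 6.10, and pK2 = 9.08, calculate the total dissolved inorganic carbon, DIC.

DIC = 8.61 mmol/kg

[CO2*] = KH · pCO2 = 10^(−1.46) × 9700×10^-6 = 3.363×10^-4 mol/kg
α₀ = 1/(1 + K1/[H⁺] + K1K2/[H⁺]²) = 1/(1 + 10^+1.38 + 10^-0.22) = 0.03908
DIC = [CO2*]/α₀ = 3.363×10^-4 / 0.03908 = 8.61 mmol/kg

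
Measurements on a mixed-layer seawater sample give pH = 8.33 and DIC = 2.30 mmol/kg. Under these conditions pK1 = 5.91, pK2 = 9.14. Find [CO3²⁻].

α₂ = 1 / (1 + [H⁺]/K2 + [H⁺]²/(K1K2)) = 1 / (1 + 10^+0.81 + 10^-1.61)
   = 1 / (1 + 6.4565 + 0.024547) = 1/7.4811 = 0.1337
[CO3²⁻] = α₂ × DIC = 0.1337 × 2.30 = 0.307 mmol/kg

[CO3²⁻] = 0.307 mmol/kg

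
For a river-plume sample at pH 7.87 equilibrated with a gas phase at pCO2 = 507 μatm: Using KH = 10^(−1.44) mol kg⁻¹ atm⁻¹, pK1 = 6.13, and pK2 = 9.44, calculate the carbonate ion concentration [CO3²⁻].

[CO2*] = KH · pCO2 = 10^(−1.44) × 507×10^-6 = 1.841×10^-5 mol/kg
α₀ = 1/(1 + K1/[H⁺] + K1K2/[H⁺]²) = 1/(1 + 10^+1.74 + 10^+0.17) = 0.01741
DIC = [CO2*]/α₀ = 1.841×10^-5 / 0.01741 = 1.057 mmol/kg
[CO3²⁻] = α₂·DIC; α₂ = 0.02575, so [CO3²⁻] = 0.02575 × 1.057 = 0.0272 mmol/kg

[CO3²⁻] = 0.0272 mmol/kg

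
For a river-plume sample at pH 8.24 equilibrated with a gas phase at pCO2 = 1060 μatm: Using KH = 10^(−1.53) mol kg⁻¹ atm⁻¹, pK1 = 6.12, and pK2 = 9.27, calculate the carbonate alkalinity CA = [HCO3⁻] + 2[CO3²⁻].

[CO2*] = KH · pCO2 = 10^(−1.53) × 1060×10^-6 = 3.128×10^-5 mol/kg
α₀ = 1/(1 + K1/[H⁺] + K1K2/[H⁺]²) = 1/(1 + 10^+2.12 + 10^+1.09) = 0.006890
DIC = [CO2*]/α₀ = 3.128×10^-5 / 0.006890 = 4.540 mmol/kg
CA = (α₁ + 2α₂)·DIC = (0.9083 + 2×0.08477) × 4.540 = 4.89 mmol/kg

CA = 4.89 mmol/kg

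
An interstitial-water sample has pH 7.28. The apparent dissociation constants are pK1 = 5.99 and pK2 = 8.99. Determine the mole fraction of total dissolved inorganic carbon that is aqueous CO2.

α₀ = 0.0479

α₀ = 1 / (1 + K1/[H⁺] + K1K2/[H⁺]²) = 1 / (1 + 10^+1.29 + 10^-0.42)
   = 1 / (1 + 19.498 + 0.38019) = 1/20.879 = 0.04790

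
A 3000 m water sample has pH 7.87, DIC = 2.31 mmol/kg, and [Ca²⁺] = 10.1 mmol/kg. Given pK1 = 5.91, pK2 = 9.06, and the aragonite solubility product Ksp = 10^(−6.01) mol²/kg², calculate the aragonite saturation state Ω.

α₂ = 1 / (1 + [H⁺]/K2 + [H⁺]²/(K1K2)) = 1 / (1 + 10^+1.19 + 10^-0.77)
   = 1 / (1 + 15.488 + 0.16982) = 1/16.658 = 0.06003
[CO3²⁻] = α₂ × DIC = 0.06003 × 2.31 = 0.1387 mmol/kg
Ksp = 10^(−6.01) = 9.772×10^-7
Ω = [Ca²⁺][CO3²⁻]/Ksp = (10.1×10^-3)(1.387×10^-4) / 9.772×10^-7 = 1.43

Ω = 1.43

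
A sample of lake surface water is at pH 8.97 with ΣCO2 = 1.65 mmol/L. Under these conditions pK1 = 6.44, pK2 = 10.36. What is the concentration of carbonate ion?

α₂ = 1 / (1 + [H⁺]/K2 + [H⁺]²/(K1K2)) = 1 / (1 + 10^+1.39 + 10^-1.14)
   = 1 / (1 + 24.547 + 0.072444) = 1/25.620 = 0.03903
[CO3²⁻] = α₂ × DIC = 0.03903 × 1.65 = 0.0644 mmol/L

[CO3²⁻] = 0.0644 mmol/L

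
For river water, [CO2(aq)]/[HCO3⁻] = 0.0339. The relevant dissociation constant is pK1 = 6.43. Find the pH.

From K1 = [H⁺][HCO3⁻]/[CO2(aq)]:  pH = pK1 − log₁₀([CO2(aq)]/[HCO3⁻])
log₁₀(0.0339) = -1.470
pH = 6.43 − (-1.470) = 7.90

pH = 7.90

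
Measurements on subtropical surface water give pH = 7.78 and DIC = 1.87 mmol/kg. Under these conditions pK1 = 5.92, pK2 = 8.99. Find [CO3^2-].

α₂ = 1 / (1 + [H⁺]/K2 + [H⁺]²/(K1K2)) = 1 / (1 + 10^+1.21 + 10^-0.65)
   = 1 / (1 + 16.218 + 0.22387) = 1/17.442 = 0.05733
[CO3²⁻] = α₂ × DIC = 0.05733 × 1.87 = 0.107 mmol/kg

[CO3²⁻] = 0.107 mmol/kg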